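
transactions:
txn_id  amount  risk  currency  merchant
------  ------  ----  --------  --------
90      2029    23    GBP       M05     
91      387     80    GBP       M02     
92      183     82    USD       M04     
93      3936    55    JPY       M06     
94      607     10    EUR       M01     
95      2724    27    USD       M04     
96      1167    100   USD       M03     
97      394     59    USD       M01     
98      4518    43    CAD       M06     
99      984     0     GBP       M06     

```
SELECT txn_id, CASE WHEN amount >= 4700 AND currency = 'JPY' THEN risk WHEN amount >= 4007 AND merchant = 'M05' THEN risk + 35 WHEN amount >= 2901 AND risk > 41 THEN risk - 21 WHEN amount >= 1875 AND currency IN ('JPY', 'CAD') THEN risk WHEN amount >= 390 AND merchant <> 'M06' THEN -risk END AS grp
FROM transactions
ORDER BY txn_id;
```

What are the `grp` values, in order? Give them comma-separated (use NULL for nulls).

txn_id=90: amount >= 390 AND merchant <> 'M06' → -23
txn_id=91: (no match → NULL) → NULL
txn_id=92: (no match → NULL) → NULL
txn_id=93: amount >= 2901 AND risk > 41 → 34
txn_id=94: amount >= 390 AND merchant <> 'M06' → -10
txn_id=95: amount >= 390 AND merchant <> 'M06' → -27
txn_id=96: amount >= 390 AND merchant <> 'M06' → -100
txn_id=97: amount >= 390 AND merchant <> 'M06' → -59
txn_id=98: amount >= 2901 AND risk > 41 → 22
txn_id=99: (no match → NULL) → NULL

-23, NULL, NULL, 34, -10, -27, -100, -59, 22, NULL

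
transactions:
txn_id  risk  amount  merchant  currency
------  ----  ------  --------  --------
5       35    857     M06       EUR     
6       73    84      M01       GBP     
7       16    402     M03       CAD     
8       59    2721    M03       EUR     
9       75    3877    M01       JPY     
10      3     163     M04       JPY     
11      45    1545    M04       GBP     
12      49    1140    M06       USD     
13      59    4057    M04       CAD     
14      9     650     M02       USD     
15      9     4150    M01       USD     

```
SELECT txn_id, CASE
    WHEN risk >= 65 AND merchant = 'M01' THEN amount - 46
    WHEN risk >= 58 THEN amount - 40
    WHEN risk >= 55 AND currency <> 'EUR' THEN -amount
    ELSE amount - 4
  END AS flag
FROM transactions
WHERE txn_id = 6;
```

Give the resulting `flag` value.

txn_id = 6: risk=73, amount=84, merchant=M01, currency=GBP.
risk >= 65 AND merchant = 'M01' → true → 38

38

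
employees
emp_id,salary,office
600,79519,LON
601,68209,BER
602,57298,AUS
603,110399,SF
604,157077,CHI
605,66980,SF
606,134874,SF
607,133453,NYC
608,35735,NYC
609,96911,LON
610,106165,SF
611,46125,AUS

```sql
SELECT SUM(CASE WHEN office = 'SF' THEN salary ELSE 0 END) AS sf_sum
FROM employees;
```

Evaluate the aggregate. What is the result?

418418

emp_id=600: ✗
emp_id=601: ✗
emp_id=602: ✗
emp_id=603: ✓ → 110399
emp_id=604: ✗
emp_id=605: ✓ → 66980
emp_id=606: ✓ → 134874
emp_id=607: ✗
emp_id=608: ✗
emp_id=609: ✗
emp_id=610: ✓ → 106165
emp_id=611: ✗
sf_sum = 110399 + 66980 + 134874 + 106165 = 418418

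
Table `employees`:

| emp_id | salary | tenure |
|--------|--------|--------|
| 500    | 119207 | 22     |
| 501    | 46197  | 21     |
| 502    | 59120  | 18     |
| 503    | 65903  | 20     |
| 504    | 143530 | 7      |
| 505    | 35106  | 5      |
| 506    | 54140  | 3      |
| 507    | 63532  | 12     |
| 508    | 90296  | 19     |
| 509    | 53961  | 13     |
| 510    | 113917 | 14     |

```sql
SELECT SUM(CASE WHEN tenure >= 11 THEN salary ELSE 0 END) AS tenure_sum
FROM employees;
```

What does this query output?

emp_id=500: ✓ → 119207
emp_id=501: ✓ → 46197
emp_id=502: ✓ → 59120
emp_id=503: ✓ → 65903
emp_id=504: ✗
emp_id=505: ✗
emp_id=506: ✗
emp_id=507: ✓ → 63532
emp_id=508: ✓ → 90296
emp_id=509: ✓ → 53961
emp_id=510: ✓ → 113917
tenure_sum = 119207 + 46197 + 59120 + 65903 + 63532 + 90296 + 53961 + 113917 = 612133

612133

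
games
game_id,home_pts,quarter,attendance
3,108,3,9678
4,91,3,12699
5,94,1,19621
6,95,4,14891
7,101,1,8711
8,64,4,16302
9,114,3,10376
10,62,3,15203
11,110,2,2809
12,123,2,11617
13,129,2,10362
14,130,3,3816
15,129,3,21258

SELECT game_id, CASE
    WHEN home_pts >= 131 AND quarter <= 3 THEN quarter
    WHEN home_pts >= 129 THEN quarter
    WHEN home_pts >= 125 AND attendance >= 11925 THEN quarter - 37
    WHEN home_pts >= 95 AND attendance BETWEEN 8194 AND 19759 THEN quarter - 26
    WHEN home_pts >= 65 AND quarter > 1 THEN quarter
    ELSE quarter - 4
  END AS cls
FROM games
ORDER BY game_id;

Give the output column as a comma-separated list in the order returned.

-23, 3, -3, -22, -25, 0, -23, -1, 2, -24, 2, 3, 3

game_id=3: home_pts >= 95 AND attendance BETWEEN 8194 AND 19759 → -23
game_id=4: home_pts >= 65 AND quarter > 1 → 3
game_id=5: ELSE → -3
game_id=6: home_pts >= 95 AND attendance BETWEEN 8194 AND 19759 → -22
game_id=7: home_pts >= 95 AND attendance BETWEEN 8194 AND 19759 → -25
game_id=8: ELSE → 0
game_id=9: home_pts >= 95 AND attendance BETWEEN 8194 AND 19759 → -23
game_id=10: ELSE → -1
game_id=11: home_pts >= 65 AND quarter > 1 → 2
game_id=12: home_pts >= 95 AND attendance BETWEEN 8194 AND 19759 → -24
game_id=13: home_pts >= 129 → 2
game_id=14: home_pts >= 129 → 3
game_id=15: home_pts >= 129 → 3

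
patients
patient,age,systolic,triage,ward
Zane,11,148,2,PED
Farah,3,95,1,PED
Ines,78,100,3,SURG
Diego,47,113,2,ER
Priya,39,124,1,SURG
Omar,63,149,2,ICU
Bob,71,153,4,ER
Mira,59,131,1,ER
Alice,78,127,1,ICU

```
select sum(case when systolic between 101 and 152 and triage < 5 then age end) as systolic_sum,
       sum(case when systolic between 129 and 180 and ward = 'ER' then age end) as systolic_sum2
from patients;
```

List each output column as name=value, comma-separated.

[systolic_sum: systolic between 101 and 152 and triage < 5]
patient=Zane: ✓ → 11
patient=Farah: ✗
patient=Ines: ✗
patient=Diego: ✓ → 47
patient=Priya: ✓ → 39
patient=Omar: ✓ → 63
patient=Bob: ✗
patient=Mira: ✓ → 59
patient=Alice: ✓ → 78
systolic_sum = 11 + 47 + 39 + 63 + 59 + 78 = 297
—
[systolic_sum2: systolic between 129 and 180 and ward = 'ER']
patient=Zane: ✗
patient=Farah: ✗
patient=Ines: ✗
patient=Diego: ✗
patient=Priya: ✗
patient=Omar: ✗
patient=Bob: ✓ → 71
patient=Mira: ✓ → 59
patient=Alice: ✗
systolic_sum2 = 71 + 59 = 130

systolic_sum=297, systolic_sum2=130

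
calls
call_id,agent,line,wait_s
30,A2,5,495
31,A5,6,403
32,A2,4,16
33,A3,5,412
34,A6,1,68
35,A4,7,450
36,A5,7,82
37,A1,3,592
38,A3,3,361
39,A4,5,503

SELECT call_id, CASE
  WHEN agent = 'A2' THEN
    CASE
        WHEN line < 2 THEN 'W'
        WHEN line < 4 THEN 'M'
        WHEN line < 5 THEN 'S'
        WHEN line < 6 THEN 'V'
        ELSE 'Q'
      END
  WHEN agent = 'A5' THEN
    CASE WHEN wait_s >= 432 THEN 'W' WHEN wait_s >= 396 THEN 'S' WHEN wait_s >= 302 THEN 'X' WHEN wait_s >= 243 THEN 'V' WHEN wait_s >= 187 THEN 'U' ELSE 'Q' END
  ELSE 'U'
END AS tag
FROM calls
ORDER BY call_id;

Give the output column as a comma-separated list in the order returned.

call_id=30: agent='A2' → inner[line < 6] → V
call_id=31: agent='A5' → inner[wait_s >= 396] → S
call_id=32: agent='A2' → inner[line < 5] → S
call_id=33: agent='A3' → outer ELSE → U
call_id=34: agent='A6' → outer ELSE → U
call_id=35: agent='A4' → outer ELSE → U
call_id=36: agent='A5' → inner[ELSE] → Q
call_id=37: agent='A1' → outer ELSE → U
call_id=38: agent='A3' → outer ELSE → U
call_id=39: agent='A4' → outer ELSE → U

V, S, S, U, U, U, Q, U, U, U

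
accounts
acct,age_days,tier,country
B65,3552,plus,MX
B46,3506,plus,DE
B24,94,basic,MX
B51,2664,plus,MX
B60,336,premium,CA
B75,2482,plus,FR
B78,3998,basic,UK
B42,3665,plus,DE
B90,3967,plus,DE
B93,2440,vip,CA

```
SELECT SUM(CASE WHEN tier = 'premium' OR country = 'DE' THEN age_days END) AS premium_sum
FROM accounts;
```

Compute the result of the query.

11474

acct=B65: ✗
acct=B46: ✓ → 3506
acct=B24: ✗
acct=B51: ✗
acct=B60: ✓ → 336
acct=B75: ✗
acct=B78: ✗
acct=B42: ✓ → 3665
acct=B90: ✓ → 3967
acct=B93: ✗
premium_sum = 3506 + 336 + 3665 + 3967 = 11474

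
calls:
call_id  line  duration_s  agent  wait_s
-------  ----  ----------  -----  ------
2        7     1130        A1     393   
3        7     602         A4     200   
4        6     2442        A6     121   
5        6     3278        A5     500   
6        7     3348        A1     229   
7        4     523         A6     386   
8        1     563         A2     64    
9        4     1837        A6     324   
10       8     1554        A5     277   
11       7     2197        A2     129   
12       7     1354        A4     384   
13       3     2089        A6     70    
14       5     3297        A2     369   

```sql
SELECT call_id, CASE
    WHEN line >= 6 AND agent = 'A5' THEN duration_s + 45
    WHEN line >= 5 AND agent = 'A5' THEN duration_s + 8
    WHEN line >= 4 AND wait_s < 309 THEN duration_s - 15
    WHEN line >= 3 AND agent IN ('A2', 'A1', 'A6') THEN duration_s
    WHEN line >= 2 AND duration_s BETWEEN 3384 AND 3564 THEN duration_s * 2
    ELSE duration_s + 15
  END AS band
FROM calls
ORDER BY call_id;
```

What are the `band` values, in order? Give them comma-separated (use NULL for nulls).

1130, 587, 2427, 3323, 3333, 523, 578, 1837, 1599, 2182, 1369, 2089, 3297

call_id=2: line >= 3 AND agent IN ('A2', 'A1', 'A6') → 1130
call_id=3: line >= 4 AND wait_s < 309 → 587
call_id=4: line >= 4 AND wait_s < 309 → 2427
call_id=5: line >= 6 AND agent = 'A5' → 3323
call_id=6: line >= 4 AND wait_s < 309 → 3333
call_id=7: line >= 3 AND agent IN ('A2', 'A1', 'A6') → 523
call_id=8: ELSE → 578
call_id=9: line >= 3 AND agent IN ('A2', 'A1', 'A6') → 1837
call_id=10: line >= 6 AND agent = 'A5' → 1599
call_id=11: line >= 4 AND wait_s < 309 → 2182
call_id=12: ELSE → 1369
call_id=13: line >= 3 AND agent IN ('A2', 'A1', 'A6') → 2089
call_id=14: line >= 3 AND agent IN ('A2', 'A1', 'A6') → 3297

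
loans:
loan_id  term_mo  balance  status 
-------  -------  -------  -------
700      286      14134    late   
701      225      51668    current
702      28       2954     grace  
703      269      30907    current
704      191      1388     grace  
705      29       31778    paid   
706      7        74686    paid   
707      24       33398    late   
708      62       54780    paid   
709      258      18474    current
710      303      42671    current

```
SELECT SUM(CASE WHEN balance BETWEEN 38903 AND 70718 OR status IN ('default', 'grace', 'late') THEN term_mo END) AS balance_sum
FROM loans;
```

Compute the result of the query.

loan_id=700: ✓ → 286
loan_id=701: ✓ → 225
loan_id=702: ✓ → 28
loan_id=703: ✗
loan_id=704: ✓ → 191
loan_id=705: ✗
loan_id=706: ✗
loan_id=707: ✓ → 24
loan_id=708: ✓ → 62
loan_id=709: ✗
loan_id=710: ✓ → 303
balance_sum = 286 + 225 + 28 + 191 + 24 + 62 + 303 = 1119

1119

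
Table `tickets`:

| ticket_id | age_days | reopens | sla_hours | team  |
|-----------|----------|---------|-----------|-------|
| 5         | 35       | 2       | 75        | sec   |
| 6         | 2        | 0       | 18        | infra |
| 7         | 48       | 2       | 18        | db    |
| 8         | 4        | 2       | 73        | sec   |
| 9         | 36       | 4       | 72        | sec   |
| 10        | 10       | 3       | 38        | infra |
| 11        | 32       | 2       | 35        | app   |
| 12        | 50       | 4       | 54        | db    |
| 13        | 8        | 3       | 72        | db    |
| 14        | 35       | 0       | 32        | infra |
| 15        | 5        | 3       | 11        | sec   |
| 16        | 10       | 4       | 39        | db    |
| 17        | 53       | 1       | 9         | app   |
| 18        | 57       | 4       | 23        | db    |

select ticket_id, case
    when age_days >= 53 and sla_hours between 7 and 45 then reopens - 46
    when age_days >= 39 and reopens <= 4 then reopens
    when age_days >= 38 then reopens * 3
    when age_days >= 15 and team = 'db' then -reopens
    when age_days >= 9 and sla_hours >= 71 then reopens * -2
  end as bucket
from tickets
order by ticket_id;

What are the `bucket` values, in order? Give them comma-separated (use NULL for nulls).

ticket_id=5: age_days >= 9 and sla_hours >= 71 → -4
ticket_id=6: (no match → NULL) → NULL
ticket_id=7: age_days >= 39 and reopens <= 4 → 2
ticket_id=8: (no match → NULL) → NULL
ticket_id=9: age_days >= 9 and sla_hours >= 71 → -8
ticket_id=10: (no match → NULL) → NULL
ticket_id=11: (no match → NULL) → NULL
ticket_id=12: age_days >= 39 and reopens <= 4 → 4
ticket_id=13: (no match → NULL) → NULL
ticket_id=14: (no match → NULL) → NULL
ticket_id=15: (no match → NULL) → NULL
ticket_id=16: (no match → NULL) → NULL
ticket_id=17: age_days >= 53 and sla_hours between 7 and 45 → -45
ticket_id=18: age_days >= 53 and sla_hours between 7 and 45 → -42

-4, NULL, 2, NULL, -8, NULL, NULL, 4, NULL, NULL, NULL, NULL, -45, -42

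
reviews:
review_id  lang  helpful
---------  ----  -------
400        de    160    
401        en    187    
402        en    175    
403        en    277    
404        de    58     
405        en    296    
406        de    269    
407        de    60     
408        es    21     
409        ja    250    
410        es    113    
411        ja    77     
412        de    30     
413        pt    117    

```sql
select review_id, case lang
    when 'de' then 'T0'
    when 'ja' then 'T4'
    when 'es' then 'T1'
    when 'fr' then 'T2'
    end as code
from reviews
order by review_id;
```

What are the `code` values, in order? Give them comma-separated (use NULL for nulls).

T0, NULL, NULL, NULL, T0, NULL, T0, T0, T1, T4, T1, T4, T0, NULL

review_id=400: lang='de' → T0
review_id=401: (no match → NULL) → NULL
review_id=402: (no match → NULL) → NULL
review_id=403: (no match → NULL) → NULL
review_id=404: lang='de' → T0
review_id=405: (no match → NULL) → NULL
review_id=406: lang='de' → T0
review_id=407: lang='de' → T0
review_id=408: lang='es' → T1
review_id=409: lang='ja' → T4
review_id=410: lang='es' → T1
review_id=411: lang='ja' → T4
review_id=412: lang='de' → T0
review_id=413: (no match → NULL) → NULL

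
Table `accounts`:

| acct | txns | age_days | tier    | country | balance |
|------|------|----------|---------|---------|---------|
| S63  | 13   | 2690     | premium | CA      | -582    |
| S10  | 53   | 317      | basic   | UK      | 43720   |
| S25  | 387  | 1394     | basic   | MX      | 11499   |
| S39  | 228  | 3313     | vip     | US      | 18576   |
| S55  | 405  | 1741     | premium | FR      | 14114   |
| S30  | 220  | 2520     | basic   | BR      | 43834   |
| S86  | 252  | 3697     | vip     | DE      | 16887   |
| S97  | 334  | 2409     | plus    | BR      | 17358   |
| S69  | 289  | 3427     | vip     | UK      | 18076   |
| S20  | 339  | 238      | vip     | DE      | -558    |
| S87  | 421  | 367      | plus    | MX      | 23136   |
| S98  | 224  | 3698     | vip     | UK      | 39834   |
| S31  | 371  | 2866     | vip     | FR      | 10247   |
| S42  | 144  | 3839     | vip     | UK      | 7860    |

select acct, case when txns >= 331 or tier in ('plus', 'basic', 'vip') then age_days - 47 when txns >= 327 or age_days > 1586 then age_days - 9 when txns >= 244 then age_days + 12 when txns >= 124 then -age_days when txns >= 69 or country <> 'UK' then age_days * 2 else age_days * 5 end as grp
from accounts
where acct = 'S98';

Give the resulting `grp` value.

3651

acct = S98: txns=224, age_days=3698, tier=vip, country=UK, balance=39834.
txns >= 331 or tier in ('plus', 'basic', 'vip') → true → 3651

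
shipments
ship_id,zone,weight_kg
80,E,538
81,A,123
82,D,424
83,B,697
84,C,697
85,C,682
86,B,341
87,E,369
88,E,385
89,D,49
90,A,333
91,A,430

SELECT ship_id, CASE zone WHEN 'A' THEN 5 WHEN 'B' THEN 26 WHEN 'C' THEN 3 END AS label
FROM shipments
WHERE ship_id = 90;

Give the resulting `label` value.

ship_id = 90: zone=A, weight_kg=333.
zone='A' → true → 5

5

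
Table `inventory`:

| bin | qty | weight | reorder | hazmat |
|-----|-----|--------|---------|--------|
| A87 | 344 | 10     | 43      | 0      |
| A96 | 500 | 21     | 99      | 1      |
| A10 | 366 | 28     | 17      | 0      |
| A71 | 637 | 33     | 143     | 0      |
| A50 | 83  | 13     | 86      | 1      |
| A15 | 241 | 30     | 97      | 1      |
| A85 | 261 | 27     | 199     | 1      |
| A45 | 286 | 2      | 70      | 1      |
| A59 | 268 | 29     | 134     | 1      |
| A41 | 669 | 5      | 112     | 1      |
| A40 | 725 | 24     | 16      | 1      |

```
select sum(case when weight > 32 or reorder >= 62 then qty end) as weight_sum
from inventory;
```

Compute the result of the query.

2945

bin=A87: ✗
bin=A96: ✓ → 500
bin=A10: ✗
bin=A71: ✓ → 637
bin=A50: ✓ → 83
bin=A15: ✓ → 241
bin=A85: ✓ → 261
bin=A45: ✓ → 286
bin=A59: ✓ → 268
bin=A41: ✓ → 669
bin=A40: ✗
weight_sum = 500 + 637 + 83 + 241 + 261 + 286 + 268 + 669 = 2945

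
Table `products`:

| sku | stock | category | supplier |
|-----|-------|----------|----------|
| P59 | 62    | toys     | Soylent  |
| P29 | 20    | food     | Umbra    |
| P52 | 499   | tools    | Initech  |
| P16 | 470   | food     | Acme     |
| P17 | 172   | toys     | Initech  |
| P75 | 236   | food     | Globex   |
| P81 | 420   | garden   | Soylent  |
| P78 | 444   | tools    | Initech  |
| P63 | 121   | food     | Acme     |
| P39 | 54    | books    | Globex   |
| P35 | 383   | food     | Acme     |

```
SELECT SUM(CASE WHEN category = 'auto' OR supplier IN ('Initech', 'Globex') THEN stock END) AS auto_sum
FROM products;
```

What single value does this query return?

1405

sku=P59: ✗
sku=P29: ✗
sku=P52: ✓ → 499
sku=P16: ✗
sku=P17: ✓ → 172
sku=P75: ✓ → 236
sku=P81: ✗
sku=P78: ✓ → 444
sku=P63: ✗
sku=P39: ✓ → 54
sku=P35: ✗
auto_sum = 499 + 172 + 236 + 444 + 54 = 1405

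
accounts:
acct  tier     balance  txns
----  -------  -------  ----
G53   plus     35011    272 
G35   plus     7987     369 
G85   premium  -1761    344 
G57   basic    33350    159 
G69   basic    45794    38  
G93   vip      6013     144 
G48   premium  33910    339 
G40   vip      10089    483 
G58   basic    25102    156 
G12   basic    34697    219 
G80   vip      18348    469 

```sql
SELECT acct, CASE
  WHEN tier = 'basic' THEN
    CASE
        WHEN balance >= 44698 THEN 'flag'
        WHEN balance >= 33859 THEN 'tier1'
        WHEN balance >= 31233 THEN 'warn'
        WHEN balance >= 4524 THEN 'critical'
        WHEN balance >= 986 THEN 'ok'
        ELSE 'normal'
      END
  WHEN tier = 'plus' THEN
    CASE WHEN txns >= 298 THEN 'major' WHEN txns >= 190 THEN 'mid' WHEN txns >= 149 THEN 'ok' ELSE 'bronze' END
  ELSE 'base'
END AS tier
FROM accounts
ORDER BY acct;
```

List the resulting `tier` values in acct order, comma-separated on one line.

tier1, major, base, base, mid, warn, critical, flag, base, base, base

acct=G12: tier='basic' → inner[balance >= 33859] → tier1
acct=G35: tier='plus' → inner[txns >= 298] → major
acct=G40: tier='vip' → outer ELSE → base
acct=G48: tier='premium' → outer ELSE → base
acct=G53: tier='plus' → inner[txns >= 190] → mid
acct=G57: tier='basic' → inner[balance >= 31233] → warn
acct=G58: tier='basic' → inner[balance >= 4524] → critical
acct=G69: tier='basic' → inner[balance >= 44698] → flag
acct=G80: tier='vip' → outer ELSE → base
acct=G85: tier='premium' → outer ELSE → base
acct=G93: tier='vip' → outer ELSE → base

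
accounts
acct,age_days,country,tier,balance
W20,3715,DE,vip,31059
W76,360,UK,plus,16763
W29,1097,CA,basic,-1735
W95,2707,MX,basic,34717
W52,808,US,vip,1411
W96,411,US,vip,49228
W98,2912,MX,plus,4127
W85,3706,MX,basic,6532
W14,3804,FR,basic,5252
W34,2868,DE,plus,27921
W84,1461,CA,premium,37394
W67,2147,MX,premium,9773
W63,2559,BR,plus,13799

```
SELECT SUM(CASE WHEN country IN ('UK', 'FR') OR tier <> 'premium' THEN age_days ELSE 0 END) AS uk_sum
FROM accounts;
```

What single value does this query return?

24947

acct=W20: ✓ → 3715
acct=W76: ✓ → 360
acct=W29: ✓ → 1097
acct=W95: ✓ → 2707
acct=W52: ✓ → 808
acct=W96: ✓ → 411
acct=W98: ✓ → 2912
acct=W85: ✓ → 3706
acct=W14: ✓ → 3804
acct=W34: ✓ → 2868
acct=W84: ✗
acct=W67: ✗
acct=W63: ✓ → 2559
uk_sum = 3715 + 360 + 1097 + 2707 + 808 + 411 + 2912 + 3706 + 3804 + 2868 + 2559 = 24947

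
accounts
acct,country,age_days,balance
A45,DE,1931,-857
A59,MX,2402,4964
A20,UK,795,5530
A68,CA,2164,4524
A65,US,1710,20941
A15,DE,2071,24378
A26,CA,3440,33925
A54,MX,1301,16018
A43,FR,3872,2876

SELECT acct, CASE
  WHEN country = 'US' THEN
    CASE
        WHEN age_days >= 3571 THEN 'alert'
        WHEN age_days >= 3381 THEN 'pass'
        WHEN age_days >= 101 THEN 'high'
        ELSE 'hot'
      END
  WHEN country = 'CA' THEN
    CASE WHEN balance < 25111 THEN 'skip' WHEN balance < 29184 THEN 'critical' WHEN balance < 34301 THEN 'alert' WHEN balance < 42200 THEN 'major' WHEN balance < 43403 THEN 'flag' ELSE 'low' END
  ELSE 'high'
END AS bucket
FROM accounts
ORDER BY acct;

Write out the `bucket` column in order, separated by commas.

acct=A15: country='DE' → outer ELSE → high
acct=A20: country='UK' → outer ELSE → high
acct=A26: country='CA' → inner[balance < 34301] → alert
acct=A43: country='FR' → outer ELSE → high
acct=A45: country='DE' → outer ELSE → high
acct=A54: country='MX' → outer ELSE → high
acct=A59: country='MX' → outer ELSE → high
acct=A65: country='US' → inner[age_days >= 101] → high
acct=A68: country='CA' → inner[balance < 25111] → skip

high, high, alert, high, high, high, high, high, skip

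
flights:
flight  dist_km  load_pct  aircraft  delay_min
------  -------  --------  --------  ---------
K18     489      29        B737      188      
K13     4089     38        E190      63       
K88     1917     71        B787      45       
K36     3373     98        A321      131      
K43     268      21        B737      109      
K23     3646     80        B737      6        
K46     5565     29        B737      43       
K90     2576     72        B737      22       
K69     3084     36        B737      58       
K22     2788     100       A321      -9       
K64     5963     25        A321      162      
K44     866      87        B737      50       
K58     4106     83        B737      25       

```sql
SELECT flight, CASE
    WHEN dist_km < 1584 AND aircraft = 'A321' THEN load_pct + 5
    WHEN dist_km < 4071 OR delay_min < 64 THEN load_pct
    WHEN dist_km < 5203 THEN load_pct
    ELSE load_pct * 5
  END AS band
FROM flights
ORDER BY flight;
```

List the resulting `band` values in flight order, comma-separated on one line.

38, 29, 100, 80, 98, 21, 87, 29, 83, 125, 36, 71, 72

flight=K13: dist_km < 4071 OR delay_min < 64 → 38
flight=K18: dist_km < 4071 OR delay_min < 64 → 29
flight=K22: dist_km < 4071 OR delay_min < 64 → 100
flight=K23: dist_km < 4071 OR delay_min < 64 → 80
flight=K36: dist_km < 4071 OR delay_min < 64 → 98
flight=K43: dist_km < 4071 OR delay_min < 64 → 21
flight=K44: dist_km < 4071 OR delay_min < 64 → 87
flight=K46: dist_km < 4071 OR delay_min < 64 → 29
flight=K58: dist_km < 4071 OR delay_min < 64 → 83
flight=K64: ELSE → 125
flight=K69: dist_km < 4071 OR delay_min < 64 → 36
flight=K88: dist_km < 4071 OR delay_min < 64 → 71
flight=K90: dist_km < 4071 OR delay_min < 64 → 72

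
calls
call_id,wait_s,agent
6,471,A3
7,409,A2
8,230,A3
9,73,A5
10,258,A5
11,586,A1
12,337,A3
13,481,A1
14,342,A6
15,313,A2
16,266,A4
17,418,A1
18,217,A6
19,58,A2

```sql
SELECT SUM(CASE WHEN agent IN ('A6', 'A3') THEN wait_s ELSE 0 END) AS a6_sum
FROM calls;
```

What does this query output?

call_id=6: ✓ → 471
call_id=7: ✗
call_id=8: ✓ → 230
call_id=9: ✗
call_id=10: ✗
call_id=11: ✗
call_id=12: ✓ → 337
call_id=13: ✗
call_id=14: ✓ → 342
call_id=15: ✗
call_id=16: ✗
call_id=17: ✗
call_id=18: ✓ → 217
call_id=19: ✗
a6_sum = 471 + 230 + 337 + 342 + 217 = 1597

1597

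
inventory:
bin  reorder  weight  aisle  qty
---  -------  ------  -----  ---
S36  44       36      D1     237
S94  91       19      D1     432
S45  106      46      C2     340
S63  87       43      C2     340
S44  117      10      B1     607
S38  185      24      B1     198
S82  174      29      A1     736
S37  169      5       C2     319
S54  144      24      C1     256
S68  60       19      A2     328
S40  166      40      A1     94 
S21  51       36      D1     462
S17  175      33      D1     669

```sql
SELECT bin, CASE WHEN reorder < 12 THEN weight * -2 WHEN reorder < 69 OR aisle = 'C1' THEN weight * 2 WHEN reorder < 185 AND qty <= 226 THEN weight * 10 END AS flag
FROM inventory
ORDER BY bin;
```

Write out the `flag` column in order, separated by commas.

NULL, 72, 72, NULL, NULL, 400, NULL, NULL, 48, NULL, 38, NULL, NULL

bin=S17: (no match → NULL) → NULL
bin=S21: reorder < 69 OR aisle = 'C1' → 72
bin=S36: reorder < 69 OR aisle = 'C1' → 72
bin=S37: (no match → NULL) → NULL
bin=S38: (no match → NULL) → NULL
bin=S40: reorder < 185 AND qty <= 226 → 400
bin=S44: (no match → NULL) → NULL
bin=S45: (no match → NULL) → NULL
bin=S54: reorder < 69 OR aisle = 'C1' → 48
bin=S63: (no match → NULL) → NULL
bin=S68: reorder < 69 OR aisle = 'C1' → 38
bin=S82: (no match → NULL) → NULL
bin=S94: (no match → NULL) → NULL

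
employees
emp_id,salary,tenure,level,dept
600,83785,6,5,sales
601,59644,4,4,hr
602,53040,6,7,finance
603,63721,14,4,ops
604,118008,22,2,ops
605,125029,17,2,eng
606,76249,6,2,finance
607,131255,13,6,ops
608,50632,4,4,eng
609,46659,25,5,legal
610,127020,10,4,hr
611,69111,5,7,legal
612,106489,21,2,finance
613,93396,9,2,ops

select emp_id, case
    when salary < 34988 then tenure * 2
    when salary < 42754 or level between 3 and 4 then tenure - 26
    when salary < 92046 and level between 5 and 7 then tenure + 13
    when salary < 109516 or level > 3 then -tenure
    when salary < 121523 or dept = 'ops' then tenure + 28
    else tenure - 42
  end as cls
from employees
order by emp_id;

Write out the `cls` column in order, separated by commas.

19, -22, 19, -12, 50, -25, -6, -13, -22, 38, -16, 18, -21, -9

emp_id=600: salary < 92046 and level between 5 and 7 → 19
emp_id=601: salary < 42754 or level between 3 and 4 → -22
emp_id=602: salary < 92046 and level between 5 and 7 → 19
emp_id=603: salary < 42754 or level between 3 and 4 → -12
emp_id=604: salary < 121523 or dept = 'ops' → 50
emp_id=605: ELSE → -25
emp_id=606: salary < 109516 or level > 3 → -6
emp_id=607: salary < 109516 or level > 3 → -13
emp_id=608: salary < 42754 or level between 3 and 4 → -22
emp_id=609: salary < 92046 and level between 5 and 7 → 38
emp_id=610: salary < 42754 or level between 3 and 4 → -16
emp_id=611: salary < 92046 and level between 5 and 7 → 18
emp_id=612: salary < 109516 or level > 3 → -21
emp_id=613: salary < 109516 or level > 3 → -9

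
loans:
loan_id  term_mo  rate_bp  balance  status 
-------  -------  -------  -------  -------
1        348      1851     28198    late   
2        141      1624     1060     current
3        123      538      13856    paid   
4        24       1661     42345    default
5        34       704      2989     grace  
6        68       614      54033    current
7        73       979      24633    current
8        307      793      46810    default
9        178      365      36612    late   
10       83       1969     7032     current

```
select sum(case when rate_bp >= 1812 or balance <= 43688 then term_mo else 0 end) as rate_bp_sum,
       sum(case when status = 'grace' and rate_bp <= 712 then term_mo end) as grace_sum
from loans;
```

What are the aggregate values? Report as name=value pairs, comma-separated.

[rate_bp_sum: rate_bp >= 1812 or balance <= 43688]
loan_id=1: ✓ → 348
loan_id=2: ✓ → 141
loan_id=3: ✓ → 123
loan_id=4: ✓ → 24
loan_id=5: ✓ → 34
loan_id=6: ✗
loan_id=7: ✓ → 73
loan_id=8: ✗
loan_id=9: ✓ → 178
loan_id=10: ✓ → 83
rate_bp_sum = 348 + 141 + 123 + 24 + 34 + 73 + 178 + 83 = 1004
—
[grace_sum: status = 'grace' and rate_bp <= 712]
loan_id=1: ✗
loan_id=2: ✗
loan_id=3: ✗
loan_id=4: ✗
loan_id=5: ✓ → 34
loan_id=6: ✗
loan_id=7: ✗
loan_id=8: ✗
loan_id=9: ✗
loan_id=10: ✗
grace_sum = 34

rate_bp_sum=1004, grace_sum=34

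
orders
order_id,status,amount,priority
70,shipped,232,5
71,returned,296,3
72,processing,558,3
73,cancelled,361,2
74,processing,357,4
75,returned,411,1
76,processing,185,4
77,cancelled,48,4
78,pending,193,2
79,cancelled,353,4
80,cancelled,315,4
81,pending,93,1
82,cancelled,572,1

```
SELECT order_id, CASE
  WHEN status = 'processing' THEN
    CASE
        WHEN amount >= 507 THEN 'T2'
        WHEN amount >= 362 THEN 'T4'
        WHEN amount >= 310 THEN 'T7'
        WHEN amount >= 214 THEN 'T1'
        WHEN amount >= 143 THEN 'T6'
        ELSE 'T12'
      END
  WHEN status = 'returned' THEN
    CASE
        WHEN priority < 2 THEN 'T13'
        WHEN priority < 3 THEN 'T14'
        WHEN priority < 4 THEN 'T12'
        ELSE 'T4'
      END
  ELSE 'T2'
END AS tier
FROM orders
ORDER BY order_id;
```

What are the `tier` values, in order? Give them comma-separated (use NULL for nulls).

order_id=70: status='shipped' → outer ELSE → T2
order_id=71: status='returned' → inner[priority < 4] → T12
order_id=72: status='processing' → inner[amount >= 507] → T2
order_id=73: status='cancelled' → outer ELSE → T2
order_id=74: status='processing' → inner[amount >= 310] → T7
order_id=75: status='returned' → inner[priority < 2] → T13
order_id=76: status='processing' → inner[amount >= 143] → T6
order_id=77: status='cancelled' → outer ELSE → T2
order_id=78: status='pending' → outer ELSE → T2
order_id=79: status='cancelled' → outer ELSE → T2
order_id=80: status='cancelled' → outer ELSE → T2
order_id=81: status='pending' → outer ELSE → T2
order_id=82: status='cancelled' → outer ELSE → T2

T2, T12, T2, T2, T7, T13, T6, T2, T2, T2, T2, T2, T2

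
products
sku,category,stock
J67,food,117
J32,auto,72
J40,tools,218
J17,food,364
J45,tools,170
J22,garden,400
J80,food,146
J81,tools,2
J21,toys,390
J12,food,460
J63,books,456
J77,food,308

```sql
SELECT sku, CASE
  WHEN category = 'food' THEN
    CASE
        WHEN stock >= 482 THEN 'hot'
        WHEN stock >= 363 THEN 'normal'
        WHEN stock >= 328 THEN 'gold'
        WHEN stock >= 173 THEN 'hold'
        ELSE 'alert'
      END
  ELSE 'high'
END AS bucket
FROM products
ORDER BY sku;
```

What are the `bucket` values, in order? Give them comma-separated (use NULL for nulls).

sku=J12: category='food' → inner[stock >= 363] → normal
sku=J17: category='food' → inner[stock >= 363] → normal
sku=J21: category='toys' → outer ELSE → high
sku=J22: category='garden' → outer ELSE → high
sku=J32: category='auto' → outer ELSE → high
sku=J40: category='tools' → outer ELSE → high
sku=J45: category='tools' → outer ELSE → high
sku=J63: category='books' → outer ELSE → high
sku=J67: category='food' → inner[ELSE] → alert
sku=J77: category='food' → inner[stock >= 173] → hold
sku=J80: category='food' → inner[ELSE] → alert
sku=J81: category='tools' → outer ELSE → high

normal, normal, high, high, high, high, high, high, alert, hold, alert, high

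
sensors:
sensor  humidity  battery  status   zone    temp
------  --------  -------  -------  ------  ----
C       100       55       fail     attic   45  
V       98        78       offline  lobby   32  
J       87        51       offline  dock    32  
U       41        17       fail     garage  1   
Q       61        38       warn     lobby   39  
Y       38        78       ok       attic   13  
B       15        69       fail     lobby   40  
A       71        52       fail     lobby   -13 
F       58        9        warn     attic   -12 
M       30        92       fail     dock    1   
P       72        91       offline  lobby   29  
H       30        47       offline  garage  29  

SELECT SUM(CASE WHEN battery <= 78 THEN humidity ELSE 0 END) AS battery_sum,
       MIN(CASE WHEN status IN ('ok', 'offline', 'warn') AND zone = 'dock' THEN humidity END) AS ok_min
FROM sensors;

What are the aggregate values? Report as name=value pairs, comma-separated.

battery_sum=599, ok_min=87

[battery_sum: battery <= 78]
sensor=C: ✓ → 100
sensor=V: ✓ → 98
sensor=J: ✓ → 87
sensor=U: ✓ → 41
sensor=Q: ✓ → 61
sensor=Y: ✓ → 38
sensor=B: ✓ → 15
sensor=A: ✓ → 71
sensor=F: ✓ → 58
sensor=M: ✗
sensor=P: ✗
sensor=H: ✓ → 30
battery_sum = 100 + 98 + 87 + 41 + 61 + 38 + 15 + 71 + 58 + 30 = 599
—
[ok_min: status IN ('ok', 'offline', 'warn') AND zone = 'dock']
sensor=C: ✗
sensor=V: ✗
sensor=J: ✓ → 87
sensor=U: ✗
sensor=Q: ✗
sensor=Y: ✗
sensor=B: ✗
sensor=A: ✗
sensor=F: ✗
sensor=M: ✗
sensor=P: ✗
sensor=H: ✗
ok_min = MIN(87) = 87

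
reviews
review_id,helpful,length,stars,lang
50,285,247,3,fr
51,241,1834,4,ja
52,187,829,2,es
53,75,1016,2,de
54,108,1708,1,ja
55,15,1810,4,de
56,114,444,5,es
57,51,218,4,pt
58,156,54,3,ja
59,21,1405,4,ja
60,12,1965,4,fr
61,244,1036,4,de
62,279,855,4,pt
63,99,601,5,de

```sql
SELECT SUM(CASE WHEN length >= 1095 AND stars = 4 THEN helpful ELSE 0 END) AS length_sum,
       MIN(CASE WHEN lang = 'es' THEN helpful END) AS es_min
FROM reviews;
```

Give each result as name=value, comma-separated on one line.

[length_sum: length >= 1095 AND stars = 4]
review_id=50: ✗
review_id=51: ✓ → 241
review_id=52: ✗
review_id=53: ✗
review_id=54: ✗
review_id=55: ✓ → 15
review_id=56: ✗
review_id=57: ✗
review_id=58: ✗
review_id=59: ✓ → 21
review_id=60: ✓ → 12
review_id=61: ✗
review_id=62: ✗
review_id=63: ✗
length_sum = 241 + 15 + 21 + 12 = 289
—
[es_min: lang = 'es']
review_id=50: ✗
review_id=51: ✗
review_id=52: ✓ → 187
review_id=53: ✗
review_id=54: ✗
review_id=55: ✗
review_id=56: ✓ → 114
review_id=57: ✗
review_id=58: ✗
review_id=59: ✗
review_id=60: ✗
review_id=61: ✗
review_id=62: ✗
review_id=63: ✗
es_min = MIN(187, 114) = 114

length_sum=289, es_min=114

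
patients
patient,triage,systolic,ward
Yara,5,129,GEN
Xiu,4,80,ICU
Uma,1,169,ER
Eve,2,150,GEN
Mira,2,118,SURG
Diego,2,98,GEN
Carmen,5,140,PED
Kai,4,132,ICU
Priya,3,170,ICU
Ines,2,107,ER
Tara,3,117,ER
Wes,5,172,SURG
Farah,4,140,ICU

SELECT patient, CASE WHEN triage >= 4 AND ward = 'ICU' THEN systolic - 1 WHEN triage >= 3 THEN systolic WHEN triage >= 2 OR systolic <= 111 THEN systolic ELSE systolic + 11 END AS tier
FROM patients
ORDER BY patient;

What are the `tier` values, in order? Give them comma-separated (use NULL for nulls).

140, 98, 150, 139, 107, 131, 118, 170, 117, 180, 172, 79, 129

patient=Carmen: triage >= 3 → 140
patient=Diego: triage >= 2 OR systolic <= 111 → 98
patient=Eve: triage >= 2 OR systolic <= 111 → 150
patient=Farah: triage >= 4 AND ward = 'ICU' → 139
patient=Ines: triage >= 2 OR systolic <= 111 → 107
patient=Kai: triage >= 4 AND ward = 'ICU' → 131
patient=Mira: triage >= 2 OR systolic <= 111 → 118
patient=Priya: triage >= 3 → 170
patient=Tara: triage >= 3 → 117
patient=Uma: ELSE → 180
patient=Wes: triage >= 3 → 172
patient=Xiu: triage >= 4 AND ward = 'ICU' → 79
patient=Yara: triage >= 3 → 129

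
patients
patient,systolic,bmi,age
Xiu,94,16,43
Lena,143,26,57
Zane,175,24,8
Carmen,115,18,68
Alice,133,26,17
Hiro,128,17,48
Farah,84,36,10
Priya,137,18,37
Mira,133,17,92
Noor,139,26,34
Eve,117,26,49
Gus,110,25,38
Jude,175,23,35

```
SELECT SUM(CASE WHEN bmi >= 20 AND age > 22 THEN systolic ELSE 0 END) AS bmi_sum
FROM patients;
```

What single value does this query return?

patient=Xiu: ✗
patient=Lena: ✓ → 143
patient=Zane: ✗
patient=Carmen: ✗
patient=Alice: ✗
patient=Hiro: ✗
patient=Farah: ✗
patient=Priya: ✗
patient=Mira: ✗
patient=Noor: ✓ → 139
patient=Eve: ✓ → 117
patient=Gus: ✓ → 110
patient=Jude: ✓ → 175
bmi_sum = 143 + 139 + 117 + 110 + 175 = 684

684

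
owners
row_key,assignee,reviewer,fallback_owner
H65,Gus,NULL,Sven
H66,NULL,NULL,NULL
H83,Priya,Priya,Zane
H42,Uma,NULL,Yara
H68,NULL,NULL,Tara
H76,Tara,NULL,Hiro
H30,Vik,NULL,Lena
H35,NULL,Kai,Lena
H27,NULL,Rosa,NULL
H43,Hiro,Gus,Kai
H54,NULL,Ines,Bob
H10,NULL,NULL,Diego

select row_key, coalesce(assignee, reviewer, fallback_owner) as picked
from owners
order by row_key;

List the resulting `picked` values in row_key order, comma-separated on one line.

row_key=H10: assignee=NULL, reviewer=NULL, fallback_owner=Diego → Diego
row_key=H27: assignee=NULL, reviewer=Rosa → Rosa
row_key=H30: assignee=Vik → Vik
row_key=H35: assignee=NULL, reviewer=Kai → Kai
row_key=H42: assignee=Uma → Uma
row_key=H43: assignee=Hiro → Hiro
row_key=H54: assignee=NULL, reviewer=Ines → Ines
row_key=H65: assignee=Gus → Gus
row_key=H66: assignee=NULL, reviewer=NULL, fallback_owner=NULL (all NULL) → NULL
row_key=H68: assignee=NULL, reviewer=NULL, fallback_owner=Tara → Tara
row_key=H76: assignee=Tara → Tara
row_key=H83: assignee=Priya → Priya

Diego, Rosa, Vik, Kai, Uma, Hiro, Ines, Gus, NULL, Tara, Tara, Priya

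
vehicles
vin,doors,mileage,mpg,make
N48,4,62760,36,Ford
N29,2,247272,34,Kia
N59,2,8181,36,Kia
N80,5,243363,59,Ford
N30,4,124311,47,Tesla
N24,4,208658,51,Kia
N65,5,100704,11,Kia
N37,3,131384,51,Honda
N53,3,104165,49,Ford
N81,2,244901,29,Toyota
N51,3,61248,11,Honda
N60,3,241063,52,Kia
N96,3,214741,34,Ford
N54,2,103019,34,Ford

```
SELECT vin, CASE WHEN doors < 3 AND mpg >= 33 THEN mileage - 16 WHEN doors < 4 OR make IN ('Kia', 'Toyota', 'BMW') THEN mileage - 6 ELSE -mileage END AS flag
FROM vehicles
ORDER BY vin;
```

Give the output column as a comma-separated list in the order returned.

vin=N24: doors < 4 OR make IN ('Kia', 'Toyota', 'BMW') → 208652
vin=N29: doors < 3 AND mpg >= 33 → 247256
vin=N30: ELSE → -124311
vin=N37: doors < 4 OR make IN ('Kia', 'Toyota', 'BMW') → 131378
vin=N48: ELSE → -62760
vin=N51: doors < 4 OR make IN ('Kia', 'Toyota', 'BMW') → 61242
vin=N53: doors < 4 OR make IN ('Kia', 'Toyota', 'BMW') → 104159
vin=N54: doors < 3 AND mpg >= 33 → 103003
vin=N59: doors < 3 AND mpg >= 33 → 8165
vin=N60: doors < 4 OR make IN ('Kia', 'Toyota', 'BMW') → 241057
vin=N65: doors < 4 OR make IN ('Kia', 'Toyota', 'BMW') → 100698
vin=N80: ELSE → -243363
vin=N81: doors < 4 OR make IN ('Kia', 'Toyota', 'BMW') → 244895
vin=N96: doors < 4 OR make IN ('Kia', 'Toyota', 'BMW') → 214735

208652, 247256, -124311, 131378, -62760, 61242, 104159, 103003, 8165, 241057, 100698, -243363, 244895, 214735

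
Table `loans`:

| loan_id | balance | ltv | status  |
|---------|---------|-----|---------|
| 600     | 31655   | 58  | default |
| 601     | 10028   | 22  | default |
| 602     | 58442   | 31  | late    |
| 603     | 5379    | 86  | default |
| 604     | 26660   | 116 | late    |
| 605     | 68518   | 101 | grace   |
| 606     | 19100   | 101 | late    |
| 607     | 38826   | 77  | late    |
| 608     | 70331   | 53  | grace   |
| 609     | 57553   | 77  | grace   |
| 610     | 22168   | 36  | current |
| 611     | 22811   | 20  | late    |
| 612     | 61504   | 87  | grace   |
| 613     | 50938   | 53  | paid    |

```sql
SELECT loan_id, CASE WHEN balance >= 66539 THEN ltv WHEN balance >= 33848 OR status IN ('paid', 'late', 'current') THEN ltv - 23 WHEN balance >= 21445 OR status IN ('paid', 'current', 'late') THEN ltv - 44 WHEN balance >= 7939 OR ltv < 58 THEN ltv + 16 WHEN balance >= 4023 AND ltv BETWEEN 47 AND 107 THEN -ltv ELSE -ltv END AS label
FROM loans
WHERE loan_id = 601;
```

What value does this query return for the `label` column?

loan_id = 601: balance=10028, ltv=22, status=default.
balance >= 66539 → false
balance >= 33848 OR status IN ('paid', 'late', 'current') → false
balance >= 21445 OR status IN ('paid', 'current', 'late') → false
balance >= 7939 OR ltv < 58 → true → 38

38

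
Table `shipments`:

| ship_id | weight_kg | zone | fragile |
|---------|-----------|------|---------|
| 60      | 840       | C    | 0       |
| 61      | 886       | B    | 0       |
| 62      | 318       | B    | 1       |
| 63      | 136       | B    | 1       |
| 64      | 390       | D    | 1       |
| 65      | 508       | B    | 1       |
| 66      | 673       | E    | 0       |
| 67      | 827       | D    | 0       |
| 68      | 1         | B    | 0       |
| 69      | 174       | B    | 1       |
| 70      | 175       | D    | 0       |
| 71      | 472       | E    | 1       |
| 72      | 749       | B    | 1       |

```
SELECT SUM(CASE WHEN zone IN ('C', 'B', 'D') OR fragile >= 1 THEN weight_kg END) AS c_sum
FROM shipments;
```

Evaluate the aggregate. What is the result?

ship_id=60: ✓ → 840
ship_id=61: ✓ → 886
ship_id=62: ✓ → 318
ship_id=63: ✓ → 136
ship_id=64: ✓ → 390
ship_id=65: ✓ → 508
ship_id=66: ✗
ship_id=67: ✓ → 827
ship_id=68: ✓ → 1
ship_id=69: ✓ → 174
ship_id=70: ✓ → 175
ship_id=71: ✓ → 472
ship_id=72: ✓ → 749
c_sum = 840 + 886 + 318 + 136 + 390 + 508 + 827 + 1 + 174 + 175 + 472 + 749 = 5476

5476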